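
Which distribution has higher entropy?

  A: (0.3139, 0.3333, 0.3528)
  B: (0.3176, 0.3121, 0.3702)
A

Both distributions are close to uniform, making this a harder comparison.

H(A) = 1.5833 bits
H(B) = 1.5806 bits

The distribution closer to uniform has higher entropy.
Answer: A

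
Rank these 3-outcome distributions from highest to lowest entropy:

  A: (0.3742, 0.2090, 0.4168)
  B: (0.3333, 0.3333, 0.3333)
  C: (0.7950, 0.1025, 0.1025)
B > A > C

Key insight: Entropy is maximized by uniform distributions and minimized by concentrated distributions.

- Uniform distributions have maximum entropy log₂(3) = 1.5850 bits
- The more "peaked" or concentrated a distribution, the lower its entropy

Entropies:
  H(A) = 1.5289 bits
  H(B) = 1.5850 bits
  H(C) = 0.9368 bits

Ranking: B > A > C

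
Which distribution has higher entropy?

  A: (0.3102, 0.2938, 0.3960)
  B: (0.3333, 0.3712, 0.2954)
B

Both distributions are close to uniform, making this a harder comparison.

H(A) = 1.5722 bits
H(B) = 1.5787 bits

The distribution closer to uniform has higher entropy.
Answer: B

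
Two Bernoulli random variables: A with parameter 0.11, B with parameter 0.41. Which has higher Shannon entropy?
B

For binary distributions, entropy is maximized at p=0.5 and decreases as p moves toward 0 or 1.

H(A) = H(0.11) = 0.4999 bits
H(B) = H(0.41) = 0.9765 bits

Distribution B (p=0.41) is closer to uniform (p=0.5), so it has higher entropy.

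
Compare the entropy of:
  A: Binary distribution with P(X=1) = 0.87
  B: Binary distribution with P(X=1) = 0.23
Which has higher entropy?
B

For binary distributions, entropy is maximized at p=0.5 and decreases as p moves toward 0 or 1.

H(A) = H(0.87) = 0.5574 bits
H(B) = H(0.23) = 0.7780 bits

Distribution B (p=0.23) is closer to uniform (p=0.5), so it has higher entropy.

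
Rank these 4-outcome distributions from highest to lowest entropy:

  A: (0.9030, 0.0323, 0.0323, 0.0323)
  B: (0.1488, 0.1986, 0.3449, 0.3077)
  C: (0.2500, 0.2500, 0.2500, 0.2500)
C > B > A

Key insight: Entropy is maximized by uniform distributions and minimized by concentrated distributions.

- Uniform distributions have maximum entropy log₂(4) = 2.0000 bits
- The more "peaked" or concentrated a distribution, the lower its entropy

Entropies:
  H(A) = 0.6132 bits
  H(B) = 1.9250 bits
  H(C) = 2.0000 bits

Ranking: C > B > A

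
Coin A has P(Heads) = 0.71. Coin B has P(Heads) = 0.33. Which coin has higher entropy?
B

For binary distributions, entropy is maximized at p=0.5 and decreases as p moves toward 0 or 1.

H(A) = H(0.71) = 0.8687 bits
H(B) = H(0.33) = 0.9149 bits

Distribution B (p=0.33) is closer to uniform (p=0.5), so it has higher entropy.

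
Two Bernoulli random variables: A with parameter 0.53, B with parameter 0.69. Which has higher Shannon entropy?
A

For binary distributions, entropy is maximized at p=0.5 and decreases as p moves toward 0 or 1.

H(A) = H(0.53) = 0.9974 bits
H(B) = H(0.69) = 0.8932 bits

Distribution A (p=0.53) is closer to uniform (p=0.5), so it has higher entropy.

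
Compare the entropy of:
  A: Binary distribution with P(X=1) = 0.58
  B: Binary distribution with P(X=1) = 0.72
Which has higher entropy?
A

For binary distributions, entropy is maximized at p=0.5 and decreases as p moves toward 0 or 1.

H(A) = H(0.58) = 0.9815 bits
H(B) = H(0.72) = 0.8555 bits

Distribution A (p=0.58) is closer to uniform (p=0.5), so it has higher entropy.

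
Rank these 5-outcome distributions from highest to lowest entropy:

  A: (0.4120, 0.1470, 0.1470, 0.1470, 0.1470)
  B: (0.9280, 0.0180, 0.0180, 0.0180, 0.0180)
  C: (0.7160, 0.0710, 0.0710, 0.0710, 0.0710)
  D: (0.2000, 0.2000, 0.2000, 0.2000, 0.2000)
D > A > C > B

Key insight: Entropy is maximized by uniform distributions and minimized by concentrated distributions.

Entropies:
  H(A) = 2.1535 bits
  H(B) = 0.5173 bits
  H(C) = 1.4288 bits
  H(D) = 2.3219 bits

Ranking: D > A > C > B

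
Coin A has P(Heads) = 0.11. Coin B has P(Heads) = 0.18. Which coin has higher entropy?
B

For binary distributions, entropy is maximized at p=0.5 and decreases as p moves toward 0 or 1.

H(A) = H(0.11) = 0.4999 bits
H(B) = H(0.18) = 0.6801 bits

Distribution B (p=0.18) is closer to uniform (p=0.5), so it has higher entropy.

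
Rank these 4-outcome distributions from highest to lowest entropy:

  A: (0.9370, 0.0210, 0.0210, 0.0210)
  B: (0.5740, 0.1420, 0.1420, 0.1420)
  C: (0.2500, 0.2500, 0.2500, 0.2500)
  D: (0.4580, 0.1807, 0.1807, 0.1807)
C > D > B > A

Key insight: Entropy is maximized by uniform distributions and minimized by concentrated distributions.

Entropies:
  H(A) = 0.4391 bits
  H(B) = 1.6593 bits
  H(C) = 2.0000 bits
  H(D) = 1.8540 bits

Ranking: C > D > B > A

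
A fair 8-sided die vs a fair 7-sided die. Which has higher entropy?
8-sided die

Both are uniform distributions; for uniform over n outcomes, H = log₂(n). H(8-sided) = log₂(8) = 3.000 bits and H(7-sided) = log₂(7) = 2.807 bits. More outcomes in a uniform distribution means higher entropy.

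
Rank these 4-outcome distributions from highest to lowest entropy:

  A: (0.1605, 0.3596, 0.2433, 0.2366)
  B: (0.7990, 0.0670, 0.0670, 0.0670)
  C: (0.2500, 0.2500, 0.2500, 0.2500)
C > A > B

Key insight: Entropy is maximized by uniform distributions and minimized by concentrated distributions.

- Uniform distributions have maximum entropy log₂(4) = 2.0000 bits
- The more "peaked" or concentrated a distribution, the lower its entropy

Entropies:
  H(A) = 1.9423 bits
  H(B) = 1.0425 bits
  H(C) = 2.0000 bits

Ranking: C > A > B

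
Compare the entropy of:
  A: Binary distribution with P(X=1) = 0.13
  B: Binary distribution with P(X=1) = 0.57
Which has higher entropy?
B

For binary distributions, entropy is maximized at p=0.5 and decreases as p moves toward 0 or 1.

H(A) = H(0.13) = 0.5574 bits
H(B) = H(0.57) = 0.9858 bits

Distribution B (p=0.57) is closer to uniform (p=0.5), so it has higher entropy.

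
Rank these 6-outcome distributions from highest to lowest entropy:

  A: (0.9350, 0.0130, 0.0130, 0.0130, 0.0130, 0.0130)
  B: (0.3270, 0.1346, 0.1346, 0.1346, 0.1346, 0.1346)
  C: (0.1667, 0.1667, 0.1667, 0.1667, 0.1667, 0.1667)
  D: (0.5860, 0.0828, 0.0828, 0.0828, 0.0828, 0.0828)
C > B > D > A

Key insight: Entropy is maximized by uniform distributions and minimized by concentrated distributions.

Entropies:
  H(A) = 0.4979 bits
  H(B) = 2.4745 bits
  H(C) = 2.5850 bits
  H(D) = 1.9398 bits

Ranking: C > B > D > A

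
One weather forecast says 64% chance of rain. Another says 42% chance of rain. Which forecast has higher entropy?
42% forecast

Treat each forecast as a Bernoulli distribution. Binary entropy is maximized at p=0.5 and falls off symmetrically toward 0 or 1. The 42% forecast is closer to 50%, so it is more uncertain. H(64%) ≈ 0.943 bits, H(42%) ≈ 0.981 bits.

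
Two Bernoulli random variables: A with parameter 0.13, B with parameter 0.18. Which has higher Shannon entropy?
B

For binary distributions, entropy is maximized at p=0.5 and decreases as p moves toward 0 or 1.

H(A) = H(0.13) = 0.5574 bits
H(B) = H(0.18) = 0.6801 bits

Distribution B (p=0.18) is closer to uniform (p=0.5), so it has higher entropy.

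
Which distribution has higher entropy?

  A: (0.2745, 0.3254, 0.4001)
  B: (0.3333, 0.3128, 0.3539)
B

Both distributions are close to uniform, making this a harder comparison.

H(A) = 1.5678 bits
H(B) = 1.5831 bits

The distribution closer to uniform has higher entropy.
Answer: B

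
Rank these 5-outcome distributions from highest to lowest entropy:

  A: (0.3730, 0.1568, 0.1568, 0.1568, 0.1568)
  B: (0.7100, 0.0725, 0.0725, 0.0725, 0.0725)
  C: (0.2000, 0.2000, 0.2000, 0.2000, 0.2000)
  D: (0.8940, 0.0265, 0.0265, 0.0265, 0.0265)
C > A > B > D

Key insight: Entropy is maximized by uniform distributions and minimized by concentrated distributions.

Entropies:
  H(A) = 2.2069 bits
  H(B) = 1.4487 bits
  H(C) = 2.3219 bits
  H(D) = 0.6997 bits

Ranking: C > A > B > D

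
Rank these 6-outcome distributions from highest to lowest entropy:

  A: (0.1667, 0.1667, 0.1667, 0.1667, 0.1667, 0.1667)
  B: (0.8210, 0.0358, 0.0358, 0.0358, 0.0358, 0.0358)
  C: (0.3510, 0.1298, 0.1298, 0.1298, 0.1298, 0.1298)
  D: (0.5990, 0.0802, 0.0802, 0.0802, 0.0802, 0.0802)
A > C > D > B

Key insight: Entropy is maximized by uniform distributions and minimized by concentrated distributions.

Entropies:
  H(A) = 2.5850 bits
  H(B) = 1.0935 bits
  H(C) = 2.4419 bits
  H(D) = 1.9026 bits

Ranking: A > C > D > B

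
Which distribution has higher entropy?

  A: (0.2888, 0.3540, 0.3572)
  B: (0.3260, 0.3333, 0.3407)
B

Both distributions are close to uniform, making this a harder comparison.

H(A) = 1.5783 bits
H(B) = 1.5847 bits

The distribution closer to uniform has higher entropy.
Answer: B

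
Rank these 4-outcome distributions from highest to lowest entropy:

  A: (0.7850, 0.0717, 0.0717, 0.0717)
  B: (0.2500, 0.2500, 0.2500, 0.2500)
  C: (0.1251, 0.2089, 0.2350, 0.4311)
B > C > A

Key insight: Entropy is maximized by uniform distributions and minimized by concentrated distributions.

- Uniform distributions have maximum entropy log₂(4) = 2.0000 bits
- The more "peaked" or concentrated a distribution, the lower its entropy

Entropies:
  H(A) = 1.0917 bits
  H(B) = 2.0000 bits
  H(C) = 1.8613 bits

Ranking: B > C > A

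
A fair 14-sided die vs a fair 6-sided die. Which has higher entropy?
14-sided die

Both are uniform distributions; for uniform over n outcomes, H = log₂(n). H(14-sided) = log₂(14) = 3.807 bits and H(6-sided) = log₂(6) = 2.585 bits. More outcomes in a uniform distribution means higher entropy.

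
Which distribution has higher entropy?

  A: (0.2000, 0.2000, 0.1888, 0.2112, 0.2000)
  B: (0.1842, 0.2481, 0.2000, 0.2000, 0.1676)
A

Both distributions are close to uniform, making this a harder comparison.

H(A) = 2.3210 bits
H(B) = 2.3092 bits

The distribution closer to uniform has higher entropy.
Answer: A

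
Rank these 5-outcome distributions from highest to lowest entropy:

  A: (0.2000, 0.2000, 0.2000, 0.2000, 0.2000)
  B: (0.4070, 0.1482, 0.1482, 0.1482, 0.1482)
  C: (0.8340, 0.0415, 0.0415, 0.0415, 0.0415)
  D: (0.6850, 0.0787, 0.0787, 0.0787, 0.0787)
A > B > D > C

Key insight: Entropy is maximized by uniform distributions and minimized by concentrated distributions.

Entropies:
  H(A) = 2.3219 bits
  H(B) = 2.1609 bits
  H(C) = 0.9805 bits
  H(D) = 1.5289 bits

Ranking: A > B > D > C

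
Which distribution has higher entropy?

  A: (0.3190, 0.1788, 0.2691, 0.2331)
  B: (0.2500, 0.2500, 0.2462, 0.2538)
B

Both distributions are close to uniform, making this a harder comparison.

H(A) = 1.9693 bits
H(B) = 1.9999 bits

The distribution closer to uniform has higher entropy.
Answer: B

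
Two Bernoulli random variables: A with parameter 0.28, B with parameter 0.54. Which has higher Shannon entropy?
B

For binary distributions, entropy is maximized at p=0.5 and decreases as p moves toward 0 or 1.

H(A) = H(0.28) = 0.8555 bits
H(B) = H(0.54) = 0.9954 bits

Distribution B (p=0.54) is closer to uniform (p=0.5), so it has higher entropy.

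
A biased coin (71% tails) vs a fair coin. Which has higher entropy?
Fair coin

The fair coin is uniform (p=0.5), maximizing binary entropy at 1 bit. The biased coin has H(0.71) ≈ 0.869 bits — its outcome is more predictable, so its entropy is lower.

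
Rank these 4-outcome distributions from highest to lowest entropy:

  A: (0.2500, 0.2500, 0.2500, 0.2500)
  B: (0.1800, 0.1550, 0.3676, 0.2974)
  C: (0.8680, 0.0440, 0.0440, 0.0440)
A > B > C

Key insight: Entropy is maximized by uniform distributions and minimized by concentrated distributions.

- Uniform distributions have maximum entropy log₂(4) = 2.0000 bits
- The more "peaked" or concentrated a distribution, the lower its entropy

Entropies:
  H(A) = 2.0000 bits
  H(B) = 1.9132 bits
  H(C) = 0.7721 bits

Ranking: A > B > C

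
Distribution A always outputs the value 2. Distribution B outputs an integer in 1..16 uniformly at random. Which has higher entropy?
B

A is deterministic, so H(A) = 0. B is uniform over 16 outcomes, so H(B) = log₂(16) = 4.000 bits. Any distribution with genuine randomness has higher entropy than a deterministic one.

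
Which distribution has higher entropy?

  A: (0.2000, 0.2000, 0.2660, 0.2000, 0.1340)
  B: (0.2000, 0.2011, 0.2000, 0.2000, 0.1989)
B

Both distributions are close to uniform, making this a harder comparison.

H(A) = 2.2899 bits
H(B) = 2.3219 bits

The distribution closer to uniform has higher entropy.
Answer: B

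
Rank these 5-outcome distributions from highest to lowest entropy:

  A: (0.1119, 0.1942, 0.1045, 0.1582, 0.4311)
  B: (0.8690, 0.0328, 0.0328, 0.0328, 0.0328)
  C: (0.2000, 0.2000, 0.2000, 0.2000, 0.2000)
C > A > B

Key insight: Entropy is maximized by uniform distributions and minimized by concentrated distributions.

- Uniform distributions have maximum entropy log₂(5) = 2.3219 bits
- The more "peaked" or concentrated a distribution, the lower its entropy

Entropies:
  H(A) = 2.0976 bits
  H(B) = 0.8222 bits
  H(C) = 2.3219 bits

Ranking: C > A > B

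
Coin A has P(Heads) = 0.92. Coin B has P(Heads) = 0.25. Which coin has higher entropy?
B

For binary distributions, entropy is maximized at p=0.5 and decreases as p moves toward 0 or 1.

H(A) = H(0.92) = 0.4022 bits
H(B) = H(0.25) = 0.8113 bits

Distribution B (p=0.25) is closer to uniform (p=0.5), so it has higher entropy.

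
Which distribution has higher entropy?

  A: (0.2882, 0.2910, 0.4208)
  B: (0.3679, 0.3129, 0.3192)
B

Both distributions are close to uniform, making this a harder comparison.

H(A) = 1.5610 bits
H(B) = 1.5811 bits

The distribution closer to uniform has higher entropy.
Answer: B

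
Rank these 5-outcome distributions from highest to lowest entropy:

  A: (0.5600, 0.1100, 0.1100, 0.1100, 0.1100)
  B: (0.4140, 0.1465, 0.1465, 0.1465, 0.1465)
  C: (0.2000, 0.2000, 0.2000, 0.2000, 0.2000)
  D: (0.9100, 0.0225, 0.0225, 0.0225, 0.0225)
C > B > A > D

Key insight: Entropy is maximized by uniform distributions and minimized by concentrated distributions.

Entropies:
  H(A) = 1.8696 bits
  H(B) = 2.1506 bits
  H(C) = 2.3219 bits
  H(D) = 0.6165 bits

Ranking: C > B > A > D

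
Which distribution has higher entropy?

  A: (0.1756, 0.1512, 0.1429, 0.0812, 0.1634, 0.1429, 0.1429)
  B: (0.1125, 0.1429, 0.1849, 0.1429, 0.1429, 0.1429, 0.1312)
B

Both distributions are close to uniform, making this a harder comparison.

H(A) = 2.7772 bits
H(B) = 2.7935 bits

The distribution closer to uniform has higher entropy.
Answer: B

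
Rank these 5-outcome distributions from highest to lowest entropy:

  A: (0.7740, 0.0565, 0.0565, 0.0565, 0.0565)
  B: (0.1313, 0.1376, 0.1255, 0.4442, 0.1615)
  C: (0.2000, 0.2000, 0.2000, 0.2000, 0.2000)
C > B > A

Key insight: Entropy is maximized by uniform distributions and minimized by concentrated distributions.

- Uniform distributions have maximum entropy log₂(5) = 2.3219 bits
- The more "peaked" or concentrated a distribution, the lower its entropy

Entropies:
  H(A) = 1.2230 bits
  H(B) = 2.0989 bits
  H(C) = 2.3219 bits

Ranking: C > B > A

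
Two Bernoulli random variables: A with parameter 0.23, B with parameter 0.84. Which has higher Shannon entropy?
A

For binary distributions, entropy is maximized at p=0.5 and decreases as p moves toward 0 or 1.

H(A) = H(0.23) = 0.7780 bits
H(B) = H(0.84) = 0.6343 bits

Distribution A (p=0.23) is closer to uniform (p=0.5), so it has higher entropy.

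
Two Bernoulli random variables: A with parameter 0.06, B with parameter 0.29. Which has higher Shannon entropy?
B

For binary distributions, entropy is maximized at p=0.5 and decreases as p moves toward 0 or 1.

H(A) = H(0.06) = 0.3274 bits
H(B) = H(0.29) = 0.8687 bits

Distribution B (p=0.29) is closer to uniform (p=0.5), so it has higher entropy.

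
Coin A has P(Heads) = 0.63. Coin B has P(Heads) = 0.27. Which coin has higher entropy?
A

For binary distributions, entropy is maximized at p=0.5 and decreases as p moves toward 0 or 1.

H(A) = H(0.63) = 0.9507 bits
H(B) = H(0.27) = 0.8415 bits

Distribution A (p=0.63) is closer to uniform (p=0.5), so it has higher entropy.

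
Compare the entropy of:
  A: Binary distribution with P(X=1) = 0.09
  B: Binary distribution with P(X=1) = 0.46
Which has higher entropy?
B

For binary distributions, entropy is maximized at p=0.5 and decreases as p moves toward 0 or 1.

H(A) = H(0.09) = 0.4365 bits
H(B) = H(0.46) = 0.9954 bits

Distribution B (p=0.46) is closer to uniform (p=0.5), so it has higher entropy.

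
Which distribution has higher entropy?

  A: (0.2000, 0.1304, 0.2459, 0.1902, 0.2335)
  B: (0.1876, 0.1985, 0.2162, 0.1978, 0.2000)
B

Both distributions are close to uniform, making this a harder comparison.

H(A) = 2.2907 bits
H(B) = 2.3204 bits

The distribution closer to uniform has higher entropy.
Answer: B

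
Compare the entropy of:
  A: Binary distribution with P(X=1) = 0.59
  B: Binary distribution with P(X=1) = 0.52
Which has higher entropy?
B

For binary distributions, entropy is maximized at p=0.5 and decreases as p moves toward 0 or 1.

H(A) = H(0.59) = 0.9765 bits
H(B) = H(0.52) = 0.9988 bits

Distribution B (p=0.52) is closer to uniform (p=0.5), so it has higher entropy.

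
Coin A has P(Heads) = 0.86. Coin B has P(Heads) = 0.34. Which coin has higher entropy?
B

For binary distributions, entropy is maximized at p=0.5 and decreases as p moves toward 0 or 1.

H(A) = H(0.86) = 0.5842 bits
H(B) = H(0.34) = 0.9248 bits

Distribution B (p=0.34) is closer to uniform (p=0.5), so it has higher entropy.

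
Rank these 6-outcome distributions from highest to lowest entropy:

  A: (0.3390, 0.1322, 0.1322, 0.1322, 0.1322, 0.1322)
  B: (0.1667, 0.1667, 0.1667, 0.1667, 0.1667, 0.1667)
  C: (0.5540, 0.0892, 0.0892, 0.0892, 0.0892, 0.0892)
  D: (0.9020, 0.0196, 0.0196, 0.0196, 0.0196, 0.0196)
B > A > C > D

Key insight: Entropy is maximized by uniform distributions and minimized by concentrated distributions.

Entropies:
  H(A) = 2.4587 bits
  H(B) = 2.5850 bits
  H(C) = 2.0271 bits
  H(D) = 0.6902 bits

Ranking: B > A > C > D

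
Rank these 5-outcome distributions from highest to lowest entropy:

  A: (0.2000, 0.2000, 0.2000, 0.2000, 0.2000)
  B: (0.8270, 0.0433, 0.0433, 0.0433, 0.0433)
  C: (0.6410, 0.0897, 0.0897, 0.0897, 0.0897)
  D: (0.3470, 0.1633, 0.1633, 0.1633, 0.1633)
A > D > C > B

Key insight: Entropy is maximized by uniform distributions and minimized by concentrated distributions.

Entropies:
  H(A) = 2.3219 bits
  H(B) = 1.0105 bits
  H(C) = 1.6598 bits
  H(D) = 2.2374 bits

Ranking: A > D > C > B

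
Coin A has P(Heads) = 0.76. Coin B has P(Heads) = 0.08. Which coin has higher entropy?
A

For binary distributions, entropy is maximized at p=0.5 and decreases as p moves toward 0 or 1.

H(A) = H(0.76) = 0.7950 bits
H(B) = H(0.08) = 0.4022 bits

Distribution A (p=0.76) is closer to uniform (p=0.5), so it has higher entropy.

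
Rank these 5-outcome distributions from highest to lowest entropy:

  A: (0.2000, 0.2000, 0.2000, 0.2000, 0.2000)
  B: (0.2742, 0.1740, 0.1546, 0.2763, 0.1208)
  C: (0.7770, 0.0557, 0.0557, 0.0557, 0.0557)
A > B > C

Key insight: Entropy is maximized by uniform distributions and minimized by concentrated distributions.

- Uniform distributions have maximum entropy log₂(5) = 2.3219 bits
- The more "peaked" or concentrated a distribution, the lower its entropy

Entropies:
  H(A) = 2.3219 bits
  H(B) = 2.2485 bits
  H(C) = 1.2116 bits

Ranking: A > B > C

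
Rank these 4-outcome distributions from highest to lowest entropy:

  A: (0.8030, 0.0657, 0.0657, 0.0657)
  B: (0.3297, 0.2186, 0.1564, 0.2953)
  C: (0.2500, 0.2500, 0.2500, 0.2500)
C > B > A

Key insight: Entropy is maximized by uniform distributions and minimized by concentrated distributions.

- Uniform distributions have maximum entropy log₂(4) = 2.0000 bits
- The more "peaked" or concentrated a distribution, the lower its entropy

Entropies:
  H(A) = 1.0281 bits
  H(B) = 1.9455 bits
  H(C) = 2.0000 bits

Ranking: C > B > A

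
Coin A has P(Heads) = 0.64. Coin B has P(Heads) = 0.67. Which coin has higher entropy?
A

For binary distributions, entropy is maximized at p=0.5 and decreases as p moves toward 0 or 1.

H(A) = H(0.64) = 0.9427 bits
H(B) = H(0.67) = 0.9149 bits

Distribution A (p=0.64) is closer to uniform (p=0.5), so it has higher entropy.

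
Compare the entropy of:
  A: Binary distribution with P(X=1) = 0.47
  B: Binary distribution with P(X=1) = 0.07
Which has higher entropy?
A

For binary distributions, entropy is maximized at p=0.5 and decreases as p moves toward 0 or 1.

H(A) = H(0.47) = 0.9974 bits
H(B) = H(0.07) = 0.3659 bits

Distribution A (p=0.47) is closer to uniform (p=0.5), so it has higher entropy.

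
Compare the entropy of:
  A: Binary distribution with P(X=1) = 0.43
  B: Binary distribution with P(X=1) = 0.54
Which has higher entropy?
B

For binary distributions, entropy is maximized at p=0.5 and decreases as p moves toward 0 or 1.

H(A) = H(0.43) = 0.9858 bits
H(B) = H(0.54) = 0.9954 bits

Distribution B (p=0.54) is closer to uniform (p=0.5), so it has higher entropy.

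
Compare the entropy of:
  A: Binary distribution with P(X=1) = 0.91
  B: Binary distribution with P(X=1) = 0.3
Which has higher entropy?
B

For binary distributions, entropy is maximized at p=0.5 and decreases as p moves toward 0 or 1.

H(A) = H(0.91) = 0.4365 bits
H(B) = H(0.3) = 0.8813 bits

Distribution B (p=0.3) is closer to uniform (p=0.5), so it has higher entropy.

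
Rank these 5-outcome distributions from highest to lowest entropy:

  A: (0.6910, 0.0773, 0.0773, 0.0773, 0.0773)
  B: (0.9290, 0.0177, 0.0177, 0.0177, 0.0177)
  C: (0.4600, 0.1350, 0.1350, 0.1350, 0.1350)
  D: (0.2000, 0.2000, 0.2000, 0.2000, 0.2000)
D > C > A > B

Key insight: Entropy is maximized by uniform distributions and minimized by concentrated distributions.

Entropies:
  H(A) = 1.5100 bits
  H(B) = 0.5116 bits
  H(C) = 2.0754 bits
  H(D) = 2.3219 bits

Ranking: D > C > A > B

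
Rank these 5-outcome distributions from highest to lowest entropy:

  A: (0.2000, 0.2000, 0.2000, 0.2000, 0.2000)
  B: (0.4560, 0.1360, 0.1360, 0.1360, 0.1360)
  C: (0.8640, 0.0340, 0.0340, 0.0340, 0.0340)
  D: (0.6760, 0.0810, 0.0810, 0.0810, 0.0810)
A > B > D > C

Key insight: Entropy is maximized by uniform distributions and minimized by concentrated distributions.

Entropies:
  H(A) = 2.3219 bits
  H(B) = 2.0824 bits
  H(C) = 0.8457 bits
  H(D) = 1.5567 bits

Ranking: A > B > D > C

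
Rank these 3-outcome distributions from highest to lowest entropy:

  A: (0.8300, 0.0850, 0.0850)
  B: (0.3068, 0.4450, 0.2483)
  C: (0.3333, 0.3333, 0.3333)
C > B > A

Key insight: Entropy is maximized by uniform distributions and minimized by concentrated distributions.

- Uniform distributions have maximum entropy log₂(3) = 1.5850 bits
- The more "peaked" or concentrated a distribution, the lower its entropy

Entropies:
  H(A) = 0.8277 bits
  H(B) = 1.5418 bits
  H(C) = 1.5850 bits

Ranking: C > B > A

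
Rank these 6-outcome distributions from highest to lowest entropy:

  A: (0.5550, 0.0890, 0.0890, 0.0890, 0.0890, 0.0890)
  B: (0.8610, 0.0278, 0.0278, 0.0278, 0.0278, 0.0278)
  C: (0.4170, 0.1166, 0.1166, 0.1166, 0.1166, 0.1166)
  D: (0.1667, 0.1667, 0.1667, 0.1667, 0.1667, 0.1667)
D > C > A > B

Key insight: Entropy is maximized by uniform distributions and minimized by concentrated distributions.

Entropies:
  H(A) = 2.0245 bits
  H(B) = 0.9044 bits
  H(C) = 2.3337 bits
  H(D) = 2.5850 bits

Ranking: D > C > A > B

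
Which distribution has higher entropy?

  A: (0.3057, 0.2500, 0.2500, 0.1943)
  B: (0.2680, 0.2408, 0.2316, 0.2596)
B

Both distributions are close to uniform, making this a harder comparison.

H(A) = 1.9819 bits
H(B) = 1.9976 bits

The distribution closer to uniform has higher entropy.
Answer: B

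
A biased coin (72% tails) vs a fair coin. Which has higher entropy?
Fair coin

The fair coin is uniform (p=0.5), maximizing binary entropy at 1 bit. The biased coin has H(0.72) ≈ 0.855 bits — its outcome is more predictable, so its entropy is lower.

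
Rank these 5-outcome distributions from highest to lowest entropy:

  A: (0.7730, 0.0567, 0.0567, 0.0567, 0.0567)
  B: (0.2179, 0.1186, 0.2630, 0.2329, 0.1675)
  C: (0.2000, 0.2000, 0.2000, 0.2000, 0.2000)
C > B > A

Key insight: Entropy is maximized by uniform distributions and minimized by concentrated distributions.

- Uniform distributions have maximum entropy log₂(5) = 2.3219 bits
- The more "peaked" or concentrated a distribution, the lower its entropy

Entropies:
  H(A) = 1.2267 bits
  H(B) = 2.2721 bits
  H(C) = 2.3219 bits

Ranking: C > B > A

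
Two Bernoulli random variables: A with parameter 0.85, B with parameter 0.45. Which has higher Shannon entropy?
B

For binary distributions, entropy is maximized at p=0.5 and decreases as p moves toward 0 or 1.

H(A) = H(0.85) = 0.6098 bits
H(B) = H(0.45) = 0.9928 bits

Distribution B (p=0.45) is closer to uniform (p=0.5), so it has higher entropy.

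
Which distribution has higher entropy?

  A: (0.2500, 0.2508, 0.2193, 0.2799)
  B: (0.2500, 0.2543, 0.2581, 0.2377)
B

Both distributions are close to uniform, making this a harder comparison.

H(A) = 1.9947 bits
H(B) = 1.9993 bits

The distribution closer to uniform has higher entropy.
Answer: B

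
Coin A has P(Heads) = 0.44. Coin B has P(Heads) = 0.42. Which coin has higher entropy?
A

For binary distributions, entropy is maximized at p=0.5 and decreases as p moves toward 0 or 1.

H(A) = H(0.44) = 0.9896 bits
H(B) = H(0.42) = 0.9815 bits

Distribution A (p=0.44) is closer to uniform (p=0.5), so it has higher entropy.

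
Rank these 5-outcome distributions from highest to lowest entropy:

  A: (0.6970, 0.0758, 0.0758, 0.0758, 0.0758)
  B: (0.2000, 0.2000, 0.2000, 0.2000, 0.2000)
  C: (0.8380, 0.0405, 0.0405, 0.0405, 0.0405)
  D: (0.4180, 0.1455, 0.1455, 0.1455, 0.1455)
B > D > A > C

Key insight: Entropy is maximized by uniform distributions and minimized by concentrated distributions.

Entropies:
  H(A) = 1.4909 bits
  H(B) = 2.3219 bits
  H(C) = 0.9631 bits
  H(D) = 2.1445 bits

Ranking: B > D > A > C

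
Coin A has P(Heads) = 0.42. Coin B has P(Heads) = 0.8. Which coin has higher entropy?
A

For binary distributions, entropy is maximized at p=0.5 and decreases as p moves toward 0 or 1.

H(A) = H(0.42) = 0.9815 bits
H(B) = H(0.8) = 0.7219 bits

Distribution A (p=0.42) is closer to uniform (p=0.5), so it has higher entropy.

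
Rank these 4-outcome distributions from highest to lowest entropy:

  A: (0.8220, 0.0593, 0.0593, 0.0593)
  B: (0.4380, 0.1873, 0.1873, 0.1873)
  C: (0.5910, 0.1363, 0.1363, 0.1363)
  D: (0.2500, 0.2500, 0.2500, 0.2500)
D > B > C > A

Key insight: Entropy is maximized by uniform distributions and minimized by concentrated distributions.

Entropies:
  H(A) = 0.9578 bits
  H(B) = 1.8796 bits
  H(C) = 1.6242 bits
  H(D) = 2.0000 bits

Ranking: D > B > C > A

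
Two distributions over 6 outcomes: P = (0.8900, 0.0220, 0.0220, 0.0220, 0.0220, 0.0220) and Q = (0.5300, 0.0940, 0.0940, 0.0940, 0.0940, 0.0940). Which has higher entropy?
Q

P is highly concentrated on one outcome (89%), making it nearly deterministic. Q spreads its mass more evenly (max 53%). The more spread-out distribution has higher entropy: H(P) ≈ 0.755 bits, H(Q) ≈ 2.089 bits.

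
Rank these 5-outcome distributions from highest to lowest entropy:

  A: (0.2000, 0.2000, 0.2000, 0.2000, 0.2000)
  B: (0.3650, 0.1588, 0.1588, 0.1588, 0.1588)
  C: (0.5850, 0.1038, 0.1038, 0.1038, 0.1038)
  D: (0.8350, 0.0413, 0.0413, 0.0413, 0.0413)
A > B > C > D

Key insight: Entropy is maximized by uniform distributions and minimized by concentrated distributions.

Entropies:
  H(A) = 2.3219 bits
  H(B) = 2.2168 bits
  H(C) = 1.8091 bits
  H(D) = 0.9761 bits

Ranking: A > B > C > D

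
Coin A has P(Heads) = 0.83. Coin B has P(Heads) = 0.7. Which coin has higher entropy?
B

For binary distributions, entropy is maximized at p=0.5 and decreases as p moves toward 0 or 1.

H(A) = H(0.83) = 0.6577 bits
H(B) = H(0.7) = 0.8813 bits

Distribution B (p=0.7) is closer to uniform (p=0.5), so it has higher entropy.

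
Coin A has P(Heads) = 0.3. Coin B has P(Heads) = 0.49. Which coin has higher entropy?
B

For binary distributions, entropy is maximized at p=0.5 and decreases as p moves toward 0 or 1.

H(A) = H(0.3) = 0.8813 bits
H(B) = H(0.49) = 0.9997 bits

Distribution B (p=0.49) is closer to uniform (p=0.5), so it has higher entropy.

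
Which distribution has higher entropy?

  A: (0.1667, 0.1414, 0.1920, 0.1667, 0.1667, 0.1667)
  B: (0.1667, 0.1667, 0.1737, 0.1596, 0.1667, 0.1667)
B

Both distributions are close to uniform, making this a harder comparison.

H(A) = 2.5794 bits
H(B) = 2.5845 bits

The distribution closer to uniform has higher entropy.
Answer: B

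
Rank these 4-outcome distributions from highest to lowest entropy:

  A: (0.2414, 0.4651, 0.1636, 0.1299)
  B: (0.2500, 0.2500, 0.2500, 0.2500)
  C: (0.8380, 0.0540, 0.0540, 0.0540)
B > A > C

Key insight: Entropy is maximized by uniform distributions and minimized by concentrated distributions.

- Uniform distributions have maximum entropy log₂(4) = 2.0000 bits
- The more "peaked" or concentrated a distribution, the lower its entropy

Entropies:
  H(A) = 1.8184 bits
  H(B) = 2.0000 bits
  H(C) = 0.8958 bits

Ranking: B > A > C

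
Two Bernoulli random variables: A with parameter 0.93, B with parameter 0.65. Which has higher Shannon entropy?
B

For binary distributions, entropy is maximized at p=0.5 and decreases as p moves toward 0 or 1.

H(A) = H(0.93) = 0.3659 bits
H(B) = H(0.65) = 0.9341 bits

Distribution B (p=0.65) is closer to uniform (p=0.5), so it has higher entropy.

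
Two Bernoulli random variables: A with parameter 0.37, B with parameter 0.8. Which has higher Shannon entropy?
A

For binary distributions, entropy is maximized at p=0.5 and decreases as p moves toward 0 or 1.

H(A) = H(0.37) = 0.9507 bits
H(B) = H(0.8) = 0.7219 bits

Distribution A (p=0.37) is closer to uniform (p=0.5), so it has higher entropy.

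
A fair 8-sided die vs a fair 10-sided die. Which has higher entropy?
10-sided die

Both are uniform distributions; for uniform over n outcomes, H = log₂(n). H(8-sided) = log₂(8) = 3.000 bits and H(10-sided) = log₂(10) = 3.322 bits. More outcomes in a uniform distribution means higher entropy.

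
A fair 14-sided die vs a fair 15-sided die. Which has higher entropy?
15-sided die

Both are uniform distributions; for uniform over n outcomes, H = log₂(n). H(14-sided) = log₂(14) = 3.807 bits and H(15-sided) = log₂(15) = 3.907 bits. More outcomes in a uniform distribution means higher entropy.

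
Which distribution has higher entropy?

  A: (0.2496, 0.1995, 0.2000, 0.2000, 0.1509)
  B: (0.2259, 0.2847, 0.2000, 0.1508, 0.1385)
A

Both distributions are close to uniform, making this a harder comparison.

H(A) = 2.3042 bits
H(B) = 2.2719 bits

The distribution closer to uniform has higher entropy.
Answer: A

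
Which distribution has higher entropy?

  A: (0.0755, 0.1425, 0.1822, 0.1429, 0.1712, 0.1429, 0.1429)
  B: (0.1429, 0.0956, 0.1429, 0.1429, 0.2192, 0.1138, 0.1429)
A

Both distributions are close to uniform, making this a harder comparison.

H(A) = 2.7686 bits
H(B) = 2.7647 bits

The distribution closer to uniform has higher entropy.
Answer: A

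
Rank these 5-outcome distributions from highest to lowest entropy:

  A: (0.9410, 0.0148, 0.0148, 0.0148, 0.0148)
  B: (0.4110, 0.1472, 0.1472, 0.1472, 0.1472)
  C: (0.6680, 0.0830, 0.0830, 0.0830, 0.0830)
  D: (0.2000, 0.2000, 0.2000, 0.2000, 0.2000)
D > B > C > A

Key insight: Entropy is maximized by uniform distributions and minimized by concentrated distributions.

Entropies:
  H(A) = 0.4415 bits
  H(B) = 2.1550 bits
  H(C) = 1.5810 bits
  H(D) = 2.3219 bits

Ranking: D > B > C > A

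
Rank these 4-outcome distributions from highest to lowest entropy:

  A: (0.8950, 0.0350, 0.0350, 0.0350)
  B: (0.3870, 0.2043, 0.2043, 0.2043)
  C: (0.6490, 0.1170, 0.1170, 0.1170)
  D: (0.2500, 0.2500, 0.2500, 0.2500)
D > B > C > A

Key insight: Entropy is maximized by uniform distributions and minimized by concentrated distributions.

Entropies:
  H(A) = 0.6511 bits
  H(B) = 1.9344 bits
  H(C) = 1.4913 bits
  H(D) = 2.0000 bits

Ranking: D > B > C > A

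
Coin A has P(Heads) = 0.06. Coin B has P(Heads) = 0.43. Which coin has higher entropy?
B

For binary distributions, entropy is maximized at p=0.5 and decreases as p moves toward 0 or 1.

H(A) = H(0.06) = 0.3274 bits
H(B) = H(0.43) = 0.9858 bits

Distribution B (p=0.43) is closer to uniform (p=0.5), so it has higher entropy.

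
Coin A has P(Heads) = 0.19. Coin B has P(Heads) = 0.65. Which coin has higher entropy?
B

For binary distributions, entropy is maximized at p=0.5 and decreases as p moves toward 0 or 1.

H(A) = H(0.19) = 0.7015 bits
H(B) = H(0.65) = 0.9341 bits

Distribution B (p=0.65) is closer to uniform (p=0.5), so it has higher entropy.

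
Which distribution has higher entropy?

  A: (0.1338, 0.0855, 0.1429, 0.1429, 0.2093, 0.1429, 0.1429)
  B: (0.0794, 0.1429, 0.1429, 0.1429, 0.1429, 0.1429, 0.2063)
A

Both distributions are close to uniform, making this a harder comparison.

H(A) = 2.7680 bits
H(B) = 2.7652 bits

The distribution closer to uniform has higher entropy.
Answer: A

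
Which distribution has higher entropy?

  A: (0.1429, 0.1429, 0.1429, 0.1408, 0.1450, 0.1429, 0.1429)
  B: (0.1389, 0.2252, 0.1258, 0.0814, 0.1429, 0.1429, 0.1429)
A

Both distributions are close to uniform, making this a harder comparison.

H(A) = 2.8073 bits
H(B) = 2.7541 bits

The distribution closer to uniform has higher entropy.
Answer: A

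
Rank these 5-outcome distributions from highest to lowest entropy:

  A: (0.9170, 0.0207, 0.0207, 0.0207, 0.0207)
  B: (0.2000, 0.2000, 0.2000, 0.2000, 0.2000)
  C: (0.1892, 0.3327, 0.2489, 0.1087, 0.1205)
B > C > A

Key insight: Entropy is maximized by uniform distributions and minimized by concentrated distributions.

- Uniform distributions have maximum entropy log₂(5) = 2.3219 bits
- The more "peaked" or concentrated a distribution, the lower its entropy

Entropies:
  H(A) = 0.5787 bits
  H(B) = 2.3219 bits
  H(C) = 2.1979 bits

Ranking: B > C > A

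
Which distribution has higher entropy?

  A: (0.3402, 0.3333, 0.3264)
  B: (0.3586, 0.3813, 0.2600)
A

Both distributions are close to uniform, making this a harder comparison.

H(A) = 1.5848 bits
H(B) = 1.5662 bits

The distribution closer to uniform has higher entropy.
Answer: A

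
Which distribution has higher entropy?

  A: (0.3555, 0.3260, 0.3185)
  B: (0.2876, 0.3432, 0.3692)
A

Both distributions are close to uniform, making this a harder comparison.

H(A) = 1.5833 bits
H(B) = 1.5773 bits

The distribution closer to uniform has higher entropy.
Answer: A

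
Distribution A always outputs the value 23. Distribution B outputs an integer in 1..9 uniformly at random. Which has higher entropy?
B

A is deterministic, so H(A) = 0. B is uniform over 9 outcomes, so H(B) = log₂(9) = 3.170 bits. Any distribution with genuine randomness has higher entropy than a deterministic one.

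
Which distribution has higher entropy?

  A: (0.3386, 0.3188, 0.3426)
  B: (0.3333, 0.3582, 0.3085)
A

Both distributions are close to uniform, making this a harder comparison.

H(A) = 1.5843 bits
H(B) = 1.5823 bits

The distribution closer to uniform has higher entropy.
Answer: A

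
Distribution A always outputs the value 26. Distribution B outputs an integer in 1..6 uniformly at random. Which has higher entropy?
B

A is deterministic, so H(A) = 0. B is uniform over 6 outcomes, so H(B) = log₂(6) = 2.585 bits. Any distribution with genuine randomness has higher entropy than a deterministic one.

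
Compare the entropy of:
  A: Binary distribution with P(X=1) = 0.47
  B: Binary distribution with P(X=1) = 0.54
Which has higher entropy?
A

For binary distributions, entropy is maximized at p=0.5 and decreases as p moves toward 0 or 1.

H(A) = H(0.47) = 0.9974 bits
H(B) = H(0.54) = 0.9954 bits

Distribution A (p=0.47) is closer to uniform (p=0.5), so it has higher entropy.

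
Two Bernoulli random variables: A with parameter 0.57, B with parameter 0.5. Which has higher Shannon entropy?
B

For binary distributions, entropy is maximized at p=0.5 and decreases as p moves toward 0 or 1.

H(A) = H(0.57) = 0.9858 bits
H(B) = H(0.5) = 1.0000 bits

Distribution B (p=0.5) is closer to uniform (p=0.5), so it has higher entropy.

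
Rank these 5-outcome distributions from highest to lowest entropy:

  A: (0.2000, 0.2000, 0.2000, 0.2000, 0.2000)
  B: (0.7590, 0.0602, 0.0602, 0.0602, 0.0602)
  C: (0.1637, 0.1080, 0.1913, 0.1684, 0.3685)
A > C > B

Key insight: Entropy is maximized by uniform distributions and minimized by concentrated distributions.

- Uniform distributions have maximum entropy log₂(5) = 2.3219 bits
- The more "peaked" or concentrated a distribution, the lower its entropy

Entropies:
  H(A) = 2.3219 bits
  H(B) = 1.2787 bits
  H(C) = 2.1942 bits

Ranking: A > C > B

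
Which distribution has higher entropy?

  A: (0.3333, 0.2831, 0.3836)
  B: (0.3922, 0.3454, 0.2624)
A

Both distributions are close to uniform, making this a harder comparison.

H(A) = 1.5740 bits
H(B) = 1.5658 bits

The distribution closer to uniform has higher entropy.
Answer: A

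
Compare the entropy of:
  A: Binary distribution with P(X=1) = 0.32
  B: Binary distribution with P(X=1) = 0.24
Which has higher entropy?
A

For binary distributions, entropy is maximized at p=0.5 and decreases as p moves toward 0 or 1.

H(A) = H(0.32) = 0.9044 bits
H(B) = H(0.24) = 0.7950 bits

Distribution A (p=0.32) is closer to uniform (p=0.5), so it has higher entropy.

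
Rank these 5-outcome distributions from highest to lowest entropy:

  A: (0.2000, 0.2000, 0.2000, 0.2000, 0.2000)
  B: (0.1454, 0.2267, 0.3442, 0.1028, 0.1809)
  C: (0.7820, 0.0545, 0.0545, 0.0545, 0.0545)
A > B > C

Key insight: Entropy is maximized by uniform distributions and minimized by concentrated distributions.

- Uniform distributions have maximum entropy log₂(5) = 2.3219 bits
- The more "peaked" or concentrated a distribution, the lower its entropy

Entropies:
  H(A) = 2.3219 bits
  H(B) = 2.2031 bits
  H(C) = 1.1925 bits

Ranking: A > B > C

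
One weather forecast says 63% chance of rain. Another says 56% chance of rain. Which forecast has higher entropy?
56% forecast

Treat each forecast as a Bernoulli distribution. Binary entropy is maximized at p=0.5 and falls off symmetrically toward 0 or 1. The 56% forecast is closer to 50%, so it is more uncertain. H(63%) ≈ 0.951 bits, H(56%) ≈ 0.990 bits.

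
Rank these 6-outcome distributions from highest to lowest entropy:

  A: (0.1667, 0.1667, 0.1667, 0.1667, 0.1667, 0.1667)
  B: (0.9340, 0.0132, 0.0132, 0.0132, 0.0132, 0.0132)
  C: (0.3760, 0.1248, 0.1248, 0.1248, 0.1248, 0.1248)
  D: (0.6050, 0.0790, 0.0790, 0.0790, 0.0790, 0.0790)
A > C > D > B

Key insight: Entropy is maximized by uniform distributions and minimized by concentrated distributions.

Entropies:
  H(A) = 2.5850 bits
  H(B) = 0.5041 bits
  H(C) = 2.4041 bits
  H(D) = 1.8851 bits

Ranking: A > C > D > B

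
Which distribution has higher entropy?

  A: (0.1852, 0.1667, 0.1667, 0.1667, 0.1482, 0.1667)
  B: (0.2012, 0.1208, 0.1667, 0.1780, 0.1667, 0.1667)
A

Both distributions are close to uniform, making this a harder comparison.

H(A) = 2.5820 bits
H(B) = 2.5695 bits

The distribution closer to uniform has higher entropy.
Answer: A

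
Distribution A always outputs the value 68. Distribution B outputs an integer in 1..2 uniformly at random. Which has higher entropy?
B

A is deterministic, so H(A) = 0. B is uniform over 2 outcomes, so H(B) = log₂(2) = 1.000 bits. Any distribution with genuine randomness has higher entropy than a deterministic one.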